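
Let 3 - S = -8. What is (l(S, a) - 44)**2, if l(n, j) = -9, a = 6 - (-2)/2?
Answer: 2809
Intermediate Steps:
S = 11 (S = 3 - 1*(-8) = 3 + 8 = 11)
a = 7 (a = 6 - (-2)/2 = 6 - 1*(-1) = 6 + 1 = 7)
(l(S, a) - 44)**2 = (-9 - 44)**2 = (-53)**2 = 2809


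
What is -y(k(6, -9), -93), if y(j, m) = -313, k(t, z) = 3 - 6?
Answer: 313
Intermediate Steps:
k(t, z) = -3
-y(k(6, -9), -93) = -1*(-313) = 313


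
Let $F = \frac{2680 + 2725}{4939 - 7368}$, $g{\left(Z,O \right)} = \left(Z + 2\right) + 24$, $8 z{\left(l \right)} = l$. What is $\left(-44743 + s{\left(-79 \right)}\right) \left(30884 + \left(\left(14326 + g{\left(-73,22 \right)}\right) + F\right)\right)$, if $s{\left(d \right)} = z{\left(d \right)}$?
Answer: $- \frac{19636759936503}{9716} \approx -2.0211 \cdot 10^{9}$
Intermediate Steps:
$z{\left(l \right)} = \frac{l}{8}$
$s{\left(d \right)} = \frac{d}{8}$
$g{\left(Z,O \right)} = 26 + Z$ ($g{\left(Z,O \right)} = \left(2 + Z\right) + 24 = 26 + Z$)
$F = - \frac{5405}{2429}$ ($F = \frac{5405}{-2429} = 5405 \left(- \frac{1}{2429}\right) = - \frac{5405}{2429} \approx -2.2252$)
$\left(-44743 + s{\left(-79 \right)}\right) \left(30884 + \left(\left(14326 + g{\left(-73,22 \right)}\right) + F\right)\right) = \left(-44743 + \frac{1}{8} \left(-79\right)\right) \left(30884 + \left(\left(14326 + \left(26 - 73\right)\right) - \frac{5405}{2429}\right)\right) = \left(-44743 - \frac{79}{8}\right) \left(30884 + \left(\left(14326 - 47\right) - \frac{5405}{2429}\right)\right) = - \frac{358023 \left(30884 + \left(14279 - \frac{5405}{2429}\right)\right)}{8} = - \frac{358023 \left(30884 + \frac{34678286}{2429}\right)}{8} = \left(- \frac{358023}{8}\right) \frac{109695522}{2429} = - \frac{19636759936503}{9716}$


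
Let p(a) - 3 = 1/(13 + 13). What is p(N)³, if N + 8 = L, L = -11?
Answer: 493039/17576 ≈ 28.052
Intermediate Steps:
N = -19 (N = -8 - 11 = -19)
p(a) = 79/26 (p(a) = 3 + 1/(13 + 13) = 3 + 1/26 = 79/26)
p(N)³ = (79/26)³ = 493039/17576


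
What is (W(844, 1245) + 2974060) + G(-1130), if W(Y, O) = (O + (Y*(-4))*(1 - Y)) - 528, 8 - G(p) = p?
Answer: 5821883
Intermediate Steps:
G(p) = 8 - p
W(Y, O) = -528 + O - 4*Y*(1 - Y) (W(Y, O) = (O + (-4*Y)*(1 - Y)) - 528 = (O - 4*Y*(1 - Y)) - 528 = -528 + O - 4*Y*(1 - Y))
(W(844, 1245) + 2974060) + G(-1130) = ((-528 + 1245 - 4*844 + 4*844**2) + 2974060) + (8 - 1*(-1130)) = ((-528 + 1245 - 3376 + 4*712336) + 2974060) + (8 + 1130) = ((-528 + 1245 - 3376 + 2849344) + 2974060) + 1138 = (2846685 + 2974060) + 1138 = 5820745 + 1138 = 5821883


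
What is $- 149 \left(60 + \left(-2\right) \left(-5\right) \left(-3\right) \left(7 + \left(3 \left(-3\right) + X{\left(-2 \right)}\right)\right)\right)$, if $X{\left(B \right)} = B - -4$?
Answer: $-8940$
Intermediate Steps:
$X{\left(B \right)} = 4 + B$ ($X{\left(B \right)} = B + 4 = 4 + B$)
$- 149 \left(60 + \left(-2\right) \left(-5\right) \left(-3\right) \left(7 + \left(3 \left(-3\right) + X{\left(-2 \right)}\right)\right)\right) = - 149 \left(60 + \left(-2\right) \left(-5\right) \left(-3\right) \left(7 + \left(3 \left(-3\right) + \left(4 - 2\right)\right)\right)\right) = - 149 \left(60 + 10 \left(-3\right) \left(7 + \left(-9 + 2\right)\right)\right) = - 149 \left(60 - 30 \left(7 - 7\right)\right) = - 149 \left(60 - 0\right) = - 149 \left(60 + 0\right) = \left(-149\right) 60 = -8940$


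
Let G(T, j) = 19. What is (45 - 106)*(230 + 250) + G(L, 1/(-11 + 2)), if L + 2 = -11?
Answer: -29261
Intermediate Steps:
L = -13 (L = -2 - 11 = -13)
(45 - 106)*(230 + 250) + G(L, 1/(-11 + 2)) = (45 - 106)*(230 + 250) + 19 = -61*480 + 19 = -29280 + 19 = -29261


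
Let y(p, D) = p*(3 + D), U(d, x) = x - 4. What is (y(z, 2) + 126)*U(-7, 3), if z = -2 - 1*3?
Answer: -101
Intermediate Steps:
z = -5 (z = -2 - 3 = -5)
U(d, x) = -4 + x
(y(z, 2) + 126)*U(-7, 3) = (-5*(3 + 2) + 126)*(-4 + 3) = (-5*5 + 126)*(-1) = (-25 + 126)*(-1) = 101*(-1) = -101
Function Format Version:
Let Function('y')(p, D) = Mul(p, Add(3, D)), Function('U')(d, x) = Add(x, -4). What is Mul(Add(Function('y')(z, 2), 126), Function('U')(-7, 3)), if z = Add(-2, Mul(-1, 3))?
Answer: -101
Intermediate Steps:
z = -5 (z = Add(-2, -3) = -5)
Function('U')(d, x) = Add(-4, x)
Mul(Add(Function('y')(z, 2), 126), Function('U')(-7, 3)) = Mul(Add(Mul(-5, Add(3, 2)), 126), Add(-4, 3)) = Mul(Add(Mul(-5, 5), 126), -1) = Mul(Add(-25, 126), -1) = Mul(101, -1) = -101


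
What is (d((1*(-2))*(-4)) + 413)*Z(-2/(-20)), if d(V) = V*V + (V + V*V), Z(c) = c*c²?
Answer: 549/1000 ≈ 0.54900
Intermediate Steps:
Z(c) = c³
d(V) = V + 2*V² (d(V) = V² + (V + V²) = V + 2*V²)
(d((1*(-2))*(-4)) + 413)*Z(-2/(-20)) = (((1*(-2))*(-4))*(1 + 2*((1*(-2))*(-4))) + 413)*(-2/(-20))³ = ((-2*(-4))*(1 + 2*(-2*(-4))) + 413)*(-2*(-1/20))³ = (8*(1 + 2*8) + 413)*(⅒)³ = (8*(1 + 16) + 413)*(1/1000) = (8*17 + 413)*(1/1000) = (136 + 413)*(1/1000) = 549*(1/1000) = 549/1000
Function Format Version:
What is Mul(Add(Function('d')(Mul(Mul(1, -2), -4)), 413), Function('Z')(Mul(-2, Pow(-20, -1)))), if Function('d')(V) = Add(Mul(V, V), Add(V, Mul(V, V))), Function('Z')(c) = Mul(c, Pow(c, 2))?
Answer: Rational(549, 1000) ≈ 0.54900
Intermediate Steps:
Function('Z')(c) = Pow(c, 3)
Function('d')(V) = Add(V, Mul(2, Pow(V, 2))) (Function('d')(V) = Add(Pow(V, 2), Add(V, Pow(V, 2))) = Add(V, Mul(2, Pow(V, 2))))
Mul(Add(Function('d')(Mul(Mul(1, -2), -4)), 413), Function('Z')(Mul(-2, Pow(-20, -1)))) = Mul(Add(Mul(Mul(Mul(1, -2), -4), Add(1, Mul(2, Mul(Mul(1, -2), -4)))), 413), Pow(Mul(-2, Pow(-20, -1)), 3)) = Mul(Add(Mul(Mul(-2, -4), Add(1, Mul(2, Mul(-2, -4)))), 413), Pow(Mul(-2, Rational(-1, 20)), 3)) = Mul(Add(Mul(8, Add(1, Mul(2, 8))), 413), Pow(Rational(1, 10), 3)) = Mul(Add(Mul(8, Add(1, 16)), 413), Rational(1, 1000)) = Mul(Add(Mul(8, 17), 413), Rational(1, 1000)) = Mul(Add(136, 413), Rational(1, 1000)) = Mul(549, Rational(1, 1000)) = Rational(549, 1000)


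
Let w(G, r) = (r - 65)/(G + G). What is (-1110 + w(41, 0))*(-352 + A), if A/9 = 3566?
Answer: -1445610035/41 ≈ -3.5259e+7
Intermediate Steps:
w(G, r) = (-65 + r)/(2*G) (w(G, r) = (-65 + r)/((2*G)) = (-65 + r)*(1/(2*G)) = (-65 + r)/(2*G))
A = 32094 (A = 9*3566 = 32094)
(-1110 + w(41, 0))*(-352 + A) = (-1110 + (½)*(-65 + 0)/41)*(-352 + 32094) = (-1110 + (½)*(1/41)*(-65))*31742 = (-1110 - 65/82)*31742 = -91085/82*31742 = -1445610035/41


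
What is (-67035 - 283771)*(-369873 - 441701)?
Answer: 284705028644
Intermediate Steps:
(-67035 - 283771)*(-369873 - 441701) = -350806*(-811574) = 284705028644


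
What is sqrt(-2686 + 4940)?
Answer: 7*sqrt(46) ≈ 47.476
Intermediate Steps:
sqrt(-2686 + 4940) = sqrt(2254) = 7*sqrt(46)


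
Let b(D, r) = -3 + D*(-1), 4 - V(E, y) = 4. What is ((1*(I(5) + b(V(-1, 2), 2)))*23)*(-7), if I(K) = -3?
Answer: 966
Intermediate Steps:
V(E, y) = 0 (V(E, y) = 4 - 1*4 = 4 - 4 = 0)
b(D, r) = -3 - D
((1*(I(5) + b(V(-1, 2), 2)))*23)*(-7) = ((1*(-3 + (-3 - 1*0)))*23)*(-7) = ((1*(-3 + (-3 + 0)))*23)*(-7) = ((1*(-3 - 3))*23)*(-7) = ((1*(-6))*23)*(-7) = -6*23*(-7) = -138*(-7) = 966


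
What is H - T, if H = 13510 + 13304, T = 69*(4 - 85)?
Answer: 32403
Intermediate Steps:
T = -5589 (T = 69*(-81) = -5589)
H = 26814
H - T = 26814 - 1*(-5589) = 26814 + 5589 = 32403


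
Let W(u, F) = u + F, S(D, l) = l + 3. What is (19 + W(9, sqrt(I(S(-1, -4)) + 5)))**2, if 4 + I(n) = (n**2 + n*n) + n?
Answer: (28 + sqrt(2))**2 ≈ 865.20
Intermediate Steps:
S(D, l) = 3 + l
I(n) = -4 + n + 2*n**2 (I(n) = -4 + ((n**2 + n*n) + n) = -4 + ((n**2 + n**2) + n) = -4 + (2*n**2 + n) = -4 + (n + 2*n**2) = -4 + n + 2*n**2)
W(u, F) = F + u
(19 + W(9, sqrt(I(S(-1, -4)) + 5)))**2 = (19 + (sqrt((-4 + (3 - 4) + 2*(3 - 4)**2) + 5) + 9))**2 = (19 + (sqrt((-4 - 1 + 2*(-1)**2) + 5) + 9))**2 = (19 + (sqrt((-4 - 1 + 2*1) + 5) + 9))**2 = (19 + (sqrt((-4 - 1 + 2) + 5) + 9))**2 = (19 + (sqrt(-3 + 5) + 9))**2 = (19 + (sqrt(2) + 9))**2 = (19 + (9 + sqrt(2)))**2 = (28 + sqrt(2))**2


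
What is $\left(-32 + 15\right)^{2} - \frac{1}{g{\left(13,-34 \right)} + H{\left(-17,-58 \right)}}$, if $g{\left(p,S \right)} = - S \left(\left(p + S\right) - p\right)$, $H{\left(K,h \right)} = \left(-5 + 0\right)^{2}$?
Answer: $\frac{326860}{1131} \approx 289.0$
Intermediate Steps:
$H{\left(K,h \right)} = 25$ ($H{\left(K,h \right)} = \left(-5\right)^{2} = 25$)
$g{\left(p,S \right)} = - S^{2}$ ($g{\left(p,S \right)} = - S \left(\left(S + p\right) - p\right) = - S S = - S^{2}$)
$\left(-32 + 15\right)^{2} - \frac{1}{g{\left(13,-34 \right)} + H{\left(-17,-58 \right)}} = \left(-32 + 15\right)^{2} - \frac{1}{- \left(-34\right)^{2} + 25} = \left(-17\right)^{2} - \frac{1}{\left(-1\right) 1156 + 25} = 289 - \frac{1}{-1156 + 25} = 289 - \frac{1}{-1131} = 289 - - \frac{1}{1131} = 289 + \frac{1}{1131} = \frac{326860}{1131}$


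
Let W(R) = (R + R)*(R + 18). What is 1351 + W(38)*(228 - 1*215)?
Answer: 56679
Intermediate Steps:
W(R) = 2*R*(18 + R) (W(R) = (2*R)*(18 + R) = 2*R*(18 + R))
1351 + W(38)*(228 - 1*215) = 1351 + (2*38*(18 + 38))*(228 - 1*215) = 1351 + (2*38*56)*(228 - 215) = 1351 + 4256*13 = 1351 + 55328 = 56679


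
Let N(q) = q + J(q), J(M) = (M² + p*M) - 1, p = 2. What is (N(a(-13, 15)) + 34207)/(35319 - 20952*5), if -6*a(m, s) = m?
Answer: -1231819/2499876 ≈ -0.49275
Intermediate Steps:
a(m, s) = -m/6
J(M) = -1 + M² + 2*M (J(M) = (M² + 2*M) - 1 = -1 + M² + 2*M)
N(q) = -1 + q² + 3*q (N(q) = q + (-1 + q² + 2*q) = -1 + q² + 3*q)
(N(a(-13, 15)) + 34207)/(35319 - 20952*5) = ((-1 + (-⅙*(-13))² + 3*(-⅙*(-13))) + 34207)/(35319 - 20952*5) = ((-1 + (13/6)² + 3*(13/6)) + 34207)/(35319 - 104760) = ((-1 + 169/36 + 13/2) + 34207)/(-69441) = (367/36 + 34207)*(-1/69441) = (1231819/36)*(-1/69441) = -1231819/2499876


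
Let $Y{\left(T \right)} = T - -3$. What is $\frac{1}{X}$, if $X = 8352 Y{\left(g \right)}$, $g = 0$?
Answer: $\frac{1}{25056} \approx 3.9911 \cdot 10^{-5}$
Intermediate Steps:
$Y{\left(T \right)} = 3 + T$ ($Y{\left(T \right)} = T + 3 = 3 + T$)
$X = 25056$ ($X = 8352 \left(3 + 0\right) = 8352 \cdot 3 = 25056$)
$\frac{1}{X} = \frac{1}{25056}$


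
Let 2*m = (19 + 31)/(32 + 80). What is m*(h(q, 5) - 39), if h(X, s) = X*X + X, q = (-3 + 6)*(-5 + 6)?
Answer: -675/112 ≈ -6.0268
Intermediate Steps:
q = 3 (q = 3*1 = 3)
m = 25/112 (m = ((19 + 31)/(32 + 80))/2 = (50/112)/2 = (50*(1/112))/2 = (1/2)*(25/56) = 25/112 ≈ 0.22321)
h(X, s) = X + X**2 (h(X, s) = X**2 + X = X + X**2)
m*(h(q, 5) - 39) = 25*(3*(1 + 3) - 39)/112 = 25*(3*4 - 39)/112 = 25*(12 - 39)/112 = (25/112)*(-27) = -675/112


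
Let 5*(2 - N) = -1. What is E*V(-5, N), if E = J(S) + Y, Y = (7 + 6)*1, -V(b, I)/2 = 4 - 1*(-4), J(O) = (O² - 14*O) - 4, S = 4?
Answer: 496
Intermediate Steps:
J(O) = -4 + O² - 14*O
N = 11/5 (N = 2 - ⅕*(-1) = 2 + ⅕ = 11/5 ≈ 2.2000)
V(b, I) = -16 (V(b, I) = -2*(4 - 1*(-4)) = -2*(4 + 4) = -2*8 = -16)
Y = 13 (Y = 13*1 = 13)
E = -31 (E = (-4 + 4² - 14*4) + 13 = (-4 + 16 - 56) + 13 = -44 + 13 = -31)
E*V(-5, N) = -31*(-16) = 496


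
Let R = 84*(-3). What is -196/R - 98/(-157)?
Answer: 1981/1413 ≈ 1.4020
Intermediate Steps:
R = -252
-196/R - 98/(-157) = -196/(-252) - 98/(-157) = -196*(-1/252) - 98*(-1/157) = 7/9 + 98/157 = 1981/1413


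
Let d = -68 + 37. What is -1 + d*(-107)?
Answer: 3316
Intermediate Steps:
d = -31
-1 + d*(-107) = -1 - 31*(-107) = -1 + 3317 = 3316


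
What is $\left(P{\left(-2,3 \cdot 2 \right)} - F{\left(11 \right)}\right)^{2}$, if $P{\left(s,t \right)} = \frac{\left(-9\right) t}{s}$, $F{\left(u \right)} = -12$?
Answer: $1521$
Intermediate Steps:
$P{\left(s,t \right)} = - \frac{9 t}{s}$
$\left(P{\left(-2,3 \cdot 2 \right)} - F{\left(11 \right)}\right)^{2} = \left(- \frac{9 \cdot 3 \cdot 2}{-2} - -12\right)^{2} = \left(\left(-9\right) 6 \left(- \frac{1}{2}\right) + 12\right)^{2} = \left(27 + 12\right)^{2} = 39^{2} = 1521$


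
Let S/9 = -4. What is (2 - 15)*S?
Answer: 468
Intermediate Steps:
S = -36 (S = 9*(-4) = -36)
(2 - 15)*S = (2 - 15)*(-36) = -13*(-36) = 468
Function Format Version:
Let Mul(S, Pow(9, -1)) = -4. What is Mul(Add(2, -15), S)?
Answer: 468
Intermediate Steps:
S = -36 (S = Mul(9, -4) = -36)
Mul(Add(2, -15), S) = Mul(Add(2, -15), -36) = Mul(-13, -36) = 468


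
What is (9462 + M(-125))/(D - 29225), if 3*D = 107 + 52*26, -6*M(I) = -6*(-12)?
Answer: -14175/43108 ≈ -0.32883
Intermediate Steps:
M(I) = -12 (M(I) = -(-1)*(-12) = -⅙*72 = -12)
D = 1459/3 (D = (107 + 52*26)/3 = (107 + 1352)/3 = (⅓)*1459 = 1459/3 ≈ 486.33)
(9462 + M(-125))/(D - 29225) = (9462 - 12)/(1459/3 - 29225) = 9450/(-86216/3) = 9450*(-3/86216) = -14175/43108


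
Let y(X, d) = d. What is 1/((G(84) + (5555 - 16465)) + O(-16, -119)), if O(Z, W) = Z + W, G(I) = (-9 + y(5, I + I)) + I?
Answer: -1/10802 ≈ -9.2575e-5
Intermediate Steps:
G(I) = -9 + 3*I (G(I) = (-9 + (I + I)) + I = (-9 + 2*I) + I = -9 + 3*I)
O(Z, W) = W + Z
1/((G(84) + (5555 - 16465)) + O(-16, -119)) = 1/(((-9 + 3*84) + (5555 - 16465)) + (-119 - 16)) = 1/(((-9 + 252) - 10910) - 135) = 1/((243 - 10910) - 135) = 1/(-10667 - 135) = 1/(-10802) = -1/10802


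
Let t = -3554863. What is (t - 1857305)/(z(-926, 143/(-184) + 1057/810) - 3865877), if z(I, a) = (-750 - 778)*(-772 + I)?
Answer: 5412168/1271333 ≈ 4.2571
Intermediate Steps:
z(I, a) = 1179616 - 1528*I (z(I, a) = -1528*(-772 + I) = 1179616 - 1528*I)
(t - 1857305)/(z(-926, 143/(-184) + 1057/810) - 3865877) = (-3554863 - 1857305)/((1179616 - 1528*(-926)) - 3865877) = -5412168/((1179616 + 1414928) - 3865877) = -5412168/(2594544 - 3865877) = -5412168/(-1271333) = -5412168*(-1/1271333) = 5412168/1271333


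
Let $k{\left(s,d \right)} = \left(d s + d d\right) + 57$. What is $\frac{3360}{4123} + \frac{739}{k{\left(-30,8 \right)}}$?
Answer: $- \frac{378151}{70091} \approx -5.3951$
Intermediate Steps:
$k{\left(s,d \right)} = 57 + d^{2} + d s$ ($k{\left(s,d \right)} = \left(d s + d^{2}\right) + 57 = \left(d^{2} + d s\right) + 57 = 57 + d^{2} + d s$)
$\frac{3360}{4123} + \frac{739}{k{\left(-30,8 \right)}} = \frac{3360}{4123} + \frac{739}{57 + 8^{2} + 8 \left(-30\right)} = 3360 \cdot \frac{1}{4123} + \frac{739}{57 + 64 - 240} = \frac{480}{589} + \frac{739}{-119} = \frac{480}{589} + 739 \left(- \frac{1}{119}\right) = \frac{480}{589} - \frac{739}{119} = - \frac{378151}{70091}$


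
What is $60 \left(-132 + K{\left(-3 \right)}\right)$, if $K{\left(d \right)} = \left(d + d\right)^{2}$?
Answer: $-5760$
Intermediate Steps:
$K{\left(d \right)} = 4 d^{2}$ ($K{\left(d \right)} = \left(2 d\right)^{2} = 4 d^{2}$)
$60 \left(-132 + K{\left(-3 \right)}\right) = 60 \left(-132 + 4 \left(-3\right)^{2}\right) = 60 \left(-132 + 4 \cdot 9\right) = 60 \left(-132 + 36\right) = 60 \left(-96\right) = -5760$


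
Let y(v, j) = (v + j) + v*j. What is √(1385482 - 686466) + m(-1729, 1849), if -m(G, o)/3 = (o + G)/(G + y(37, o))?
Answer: -36/6857 + 2*√174754 ≈ 836.07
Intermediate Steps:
y(v, j) = j + v + j*v (y(v, j) = (j + v) + j*v = j + v + j*v)
m(G, o) = -3*(G + o)/(37 + G + 38*o) (m(G, o) = -3*(o + G)/(G + (o + 37 + o*37)) = -3*(G + o)/(G + (o + 37 + 37*o)) = -3*(G + o)/(G + (37 + 38*o)) = -3*(G + o)/(37 + G + 38*o))
√(1385482 - 686466) + m(-1729, 1849) = √(1385482 - 686466) + 3*(-1*(-1729) - 1*1849)/(37 - 1729 + 38*1849) = √699016 + 3*(1729 - 1849)/(37 - 1729 + 70262) = 2*√174754 + 3*(-120)/68570 = 2*√174754 + 3*(1/68570)*(-120) = 2*√174754 - 36/6857 = -36/6857 + 2*√174754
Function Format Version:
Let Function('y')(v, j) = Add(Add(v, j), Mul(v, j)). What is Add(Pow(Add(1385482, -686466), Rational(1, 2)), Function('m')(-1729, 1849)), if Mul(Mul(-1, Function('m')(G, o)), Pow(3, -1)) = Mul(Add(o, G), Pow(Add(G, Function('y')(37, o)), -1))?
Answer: Add(Rational(-36, 6857), Mul(2, Pow(174754, Rational(1, 2)))) ≈ 836.07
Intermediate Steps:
Function('y')(v, j) = Add(j, v, Mul(j, v)) (Function('y')(v, j) = Add(Add(j, v), Mul(j, v)) = Add(j, v, Mul(j, v)))
Function('m')(G, o) = Mul(-3, Pow(Add(37, G, Mul(38, o)), -1), Add(G, o)) (Function('m')(G, o) = Mul(-3, Mul(Add(o, G), Pow(Add(G, Add(o, 37, Mul(o, 37))), -1))) = Mul(-3, Mul(Add(G, o), Pow(Add(G, Add(o, 37, Mul(37, o))), -1))) = Mul(-3, Mul(Add(G, o), Pow(Add(G, Add(37, Mul(38, o))), -1))) = Mul(-3, Mul(Add(G, o), Pow(Add(37, G, Mul(38, o)), -1))) = Mul(-3, Mul(Pow(Add(37, G, Mul(38, o)), -1), Add(G, o))) = Mul(-3, Pow(Add(37, G, Mul(38, o)), -1), Add(G, o)))
Add(Pow(Add(1385482, -686466), Rational(1, 2)), Function('m')(-1729, 1849)) = Add(Pow(Add(1385482, -686466), Rational(1, 2)), Mul(3, Pow(Add(37, -1729, Mul(38, 1849)), -1), Add(Mul(-1, -1729), Mul(-1, 1849)))) = Add(Pow(699016, Rational(1, 2)), Mul(3, Pow(Add(37, -1729, 70262), -1), Add(1729, -1849))) = Add(Mul(2, Pow(174754, Rational(1, 2))), Mul(3, Pow(68570, -1), -120)) = Add(Mul(2, Pow(174754, Rational(1, 2))), Mul(3, Rational(1, 68570), -120)) = Add(Mul(2, Pow(174754, Rational(1, 2))), Rational(-36, 6857)) = Add(Rational(-36, 6857), Mul(2, Pow(174754, Rational(1, 2))))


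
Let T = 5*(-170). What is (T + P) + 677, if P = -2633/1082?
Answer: -189819/1082 ≈ -175.43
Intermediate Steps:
P = -2633/1082 (P = -2633*1/1082 = -2633/1082 ≈ -2.4335)
T = -850
(T + P) + 677 = (-850 - 2633/1082) + 677 = -922333/1082 + 677 = -189819/1082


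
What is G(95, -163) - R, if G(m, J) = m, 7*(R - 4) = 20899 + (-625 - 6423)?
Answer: -13214/7 ≈ -1887.7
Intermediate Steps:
R = 13879/7 (R = 4 + (20899 + (-625 - 6423))/7 = 4 + (20899 - 7048)/7 = 4 + (⅐)*13851 = 4 + 13851/7 = 13879/7 ≈ 1982.7)
G(95, -163) - R = 95 - 1*13879/7 = 95 - 13879/7 = -13214/7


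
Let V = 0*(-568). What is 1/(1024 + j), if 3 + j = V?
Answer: 1/1021 ≈ 0.00097943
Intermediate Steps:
V = 0
j = -3 (j = -3 + 0 = -3)
1/(1024 + j) = 1/(1024 - 3) = 1/1021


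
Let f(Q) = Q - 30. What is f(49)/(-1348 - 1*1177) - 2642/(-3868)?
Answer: 3298779/4883350 ≈ 0.67552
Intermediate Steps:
f(Q) = -30 + Q
f(49)/(-1348 - 1*1177) - 2642/(-3868) = (-30 + 49)/(-1348 - 1*1177) - 2642/(-3868) = 19/(-1348 - 1177) - 2642*(-1/3868) = 19/(-2525) + 1321/1934 = 19*(-1/2525) + 1321/1934 = -19/2525 + 1321/1934 = 3298779/4883350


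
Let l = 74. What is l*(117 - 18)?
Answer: 7326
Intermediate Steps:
l*(117 - 18) = 74*(117 - 18) = 74*99 = 7326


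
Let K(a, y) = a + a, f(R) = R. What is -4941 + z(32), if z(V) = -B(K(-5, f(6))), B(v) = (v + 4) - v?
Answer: -4945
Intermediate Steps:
K(a, y) = 2*a
B(v) = 4 (B(v) = (4 + v) - v = 4)
z(V) = -4 (z(V) = -1*4 = -4)
-4941 + z(32) = -4941 - 4 = -4945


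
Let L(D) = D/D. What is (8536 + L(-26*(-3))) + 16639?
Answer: 25176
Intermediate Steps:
L(D) = 1
(8536 + L(-26*(-3))) + 16639 = (8536 + 1) + 16639 = 8537 + 16639 = 25176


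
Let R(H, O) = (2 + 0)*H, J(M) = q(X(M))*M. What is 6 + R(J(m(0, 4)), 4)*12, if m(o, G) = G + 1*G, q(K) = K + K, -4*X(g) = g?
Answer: -762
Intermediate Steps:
X(g) = -g/4
q(K) = 2*K
m(o, G) = 2*G (m(o, G) = G + G = 2*G)
J(M) = -M**2/2 (J(M) = (2*(-M/4))*M = (-M/2)*M = -M**2/2)
R(H, O) = 2*H
6 + R(J(m(0, 4)), 4)*12 = 6 + (2*(-(2*4)**2/2))*12 = 6 + (2*(-1/2*8**2))*12 = 6 + (2*(-1/2*64))*12 = 6 + (2*(-32))*12 = 6 - 64*12 = 6 - 768 = -762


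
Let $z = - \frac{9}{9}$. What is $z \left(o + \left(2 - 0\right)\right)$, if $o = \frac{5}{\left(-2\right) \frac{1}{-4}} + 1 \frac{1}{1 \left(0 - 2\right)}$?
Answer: $- \frac{23}{2} \approx -11.5$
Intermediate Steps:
$o = \frac{19}{2}$ ($o = \frac{5}{\left(-2\right) \left(- \frac{1}{4}\right)} + 1 \frac{1}{1 \left(-2\right)} = 5 \frac{1}{\frac{1}{2}} + 1 \frac{1}{-2} = 5 \cdot 2 + 1 \left(- \frac{1}{2}\right) = 10 - \frac{1}{2} = \frac{19}{2} \approx 9.5$)
$z = -1$ ($z = \left(-9\right) \frac{1}{9} = -1$)
$z \left(o + \left(2 - 0\right)\right) = - (\frac{19}{2} + \left(2 - 0\right)) = - (\frac{19}{2} + \left(2 + 0\right)) = - (\frac{19}{2} + 2) = \left(-1\right) \frac{23}{2} = - \frac{23}{2}$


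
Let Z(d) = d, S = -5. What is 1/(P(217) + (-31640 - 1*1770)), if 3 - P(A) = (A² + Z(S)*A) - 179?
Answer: -1/79232 ≈ -1.2621e-5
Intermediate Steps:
P(A) = 182 - A² + 5*A (P(A) = 3 - ((A² - 5*A) - 179) = 3 - (-179 + A² - 5*A) = 3 + (179 - A² + 5*A) = 182 - A² + 5*A)
1/(P(217) + (-31640 - 1*1770)) = 1/((182 - 1*217² + 5*217) + (-31640 - 1*1770)) = 1/((182 - 1*47089 + 1085) + (-31640 - 1770)) = 1/((182 - 47089 + 1085) - 33410) = 1/(-45822 - 33410) = 1/(-79232) = -1/79232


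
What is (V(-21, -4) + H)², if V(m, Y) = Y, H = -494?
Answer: 248004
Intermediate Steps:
(V(-21, -4) + H)² = (-4 - 494)² = (-498)² = 248004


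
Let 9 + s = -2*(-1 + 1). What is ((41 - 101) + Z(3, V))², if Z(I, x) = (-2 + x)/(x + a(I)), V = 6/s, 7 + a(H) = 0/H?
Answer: 1882384/529 ≈ 3558.4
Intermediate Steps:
a(H) = -7 (a(H) = -7 + 0/H = -7 + 0 = -7)
s = -9 (s = -9 - 2*(-1 + 1) = -9 - 2*0 = -9 + 0 = -9)
V = -⅔ (V = 6/(-9) = 6*(-⅑) = -⅔ ≈ -0.66667)
Z(I, x) = (-2 + x)/(-7 + x) (Z(I, x) = (-2 + x)/(x - 7) = (-2 + x)/(-7 + x))
((41 - 101) + Z(3, V))² = ((41 - 101) + (-2 - ⅔)/(-7 - ⅔))² = (-60 - 8/3/(-23/3))² = (-60 - 3/23*(-8/3))² = (-60 + 8/23)² = (-1372/23)² = 1882384/529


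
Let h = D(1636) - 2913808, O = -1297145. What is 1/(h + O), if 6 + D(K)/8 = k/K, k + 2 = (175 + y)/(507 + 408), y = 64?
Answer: -374235/1575903962417 ≈ -2.3747e-7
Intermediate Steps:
k = -1591/915 (k = -2 + (175 + 64)/(507 + 408) = -2 + 239/915 = -1591/915 ≈ -1.7388)
D(K) = -48 - 12728/(915*K) (D(K) = -48 + 8*(-1591/(915*K)) = -48 - 12728/(915*K))
h = -1090466903342/374235 (h = (-48 - 12728/915/1636) - 2913808 = (-48 - 12728/915*1/1636) - 2913808 = (-48 - 3182/374235) - 2913808 = -17966462/374235 - 2913808 = -1090466903342/374235 ≈ -2.9139e+6)
1/(h + O) = 1/(-1090466903342/374235 - 1297145) = 1/(-1575903962417/374235) = -374235/1575903962417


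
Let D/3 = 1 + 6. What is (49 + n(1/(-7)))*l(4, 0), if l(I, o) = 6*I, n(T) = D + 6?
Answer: 1824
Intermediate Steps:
D = 21 (D = 3*(1 + 6) = 3*7 = 21)
n(T) = 27 (n(T) = 21 + 6 = 27)
(49 + n(1/(-7)))*l(4, 0) = (49 + 27)*(6*4) = 76*24 = 1824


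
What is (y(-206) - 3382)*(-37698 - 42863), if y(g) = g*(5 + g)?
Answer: -3063251464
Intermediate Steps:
(y(-206) - 3382)*(-37698 - 42863) = (-206*(5 - 206) - 3382)*(-37698 - 42863) = (-206*(-201) - 3382)*(-80561) = (41406 - 3382)*(-80561) = 38024*(-80561) = -3063251464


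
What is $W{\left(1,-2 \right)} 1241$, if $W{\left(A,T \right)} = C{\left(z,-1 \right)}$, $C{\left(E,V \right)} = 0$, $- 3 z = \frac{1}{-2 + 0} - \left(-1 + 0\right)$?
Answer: $0$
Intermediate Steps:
$z = - \frac{1}{6}$ ($z = - \frac{\frac{1}{-2 + 0} - \left(-1 + 0\right)}{3} = - \frac{\frac{1}{-2} - -1}{3} = - \frac{- \frac{1}{2} + 1}{3} = \left(- \frac{1}{3}\right) \frac{1}{2} = - \frac{1}{6} \approx -0.16667$)
$W{\left(A,T \right)} = 0$
$W{\left(1,-2 \right)} 1241 = 0 \cdot 1241 = 0$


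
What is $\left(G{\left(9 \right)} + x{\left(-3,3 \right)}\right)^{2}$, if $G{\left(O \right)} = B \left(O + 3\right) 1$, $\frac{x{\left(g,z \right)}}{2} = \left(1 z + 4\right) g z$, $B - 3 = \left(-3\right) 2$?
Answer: $26244$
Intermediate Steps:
$B = -3$ ($B = 3 - 6 = -3$)
$x{\left(g,z \right)} = 2 g z \left(4 + z\right)$ ($x{\left(g,z \right)} = 2 \left(1 z + 4\right) g z = 2 \left(z + 4\right) g z = 2 \left(4 + z\right) g z = 2 g \left(4 + z\right) z = 2 g z \left(4 + z\right)$)
$G{\left(O \right)} = -9 - 3 O$ ($G{\left(O \right)} = - 3 \left(O + 3\right) 1 = - 3 \left(3 + O\right) 1 = \left(-9 - 3 O\right) 1 = -9 - 3 O$)
$\left(G{\left(9 \right)} + x{\left(-3,3 \right)}\right)^{2} = \left(\left(-9 - 27\right) + 2 \left(-3\right) 3 \left(4 + 3\right)\right)^{2} = \left(\left(-9 - 27\right) + 2 \left(-3\right) 3 \cdot 7\right)^{2} = \left(-36 - 126\right)^{2} = \left(-162\right)^{2} = 26244$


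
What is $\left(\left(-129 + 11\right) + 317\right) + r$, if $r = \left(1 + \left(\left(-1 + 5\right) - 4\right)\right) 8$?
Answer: $207$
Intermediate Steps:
$r = 8$ ($r = \left(1 + \left(4 - 4\right)\right) 8 = \left(1 + 0\right) 8 = 1 \cdot 8 = 8$)
$\left(\left(-129 + 11\right) + 317\right) + r = \left(\left(-129 + 11\right) + 317\right) + 8 = \left(-118 + 317\right) + 8 = 199 + 8 = 207$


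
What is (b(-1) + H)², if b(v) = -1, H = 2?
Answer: 1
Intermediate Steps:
(b(-1) + H)² = (-1 + 2)² = 1² = 1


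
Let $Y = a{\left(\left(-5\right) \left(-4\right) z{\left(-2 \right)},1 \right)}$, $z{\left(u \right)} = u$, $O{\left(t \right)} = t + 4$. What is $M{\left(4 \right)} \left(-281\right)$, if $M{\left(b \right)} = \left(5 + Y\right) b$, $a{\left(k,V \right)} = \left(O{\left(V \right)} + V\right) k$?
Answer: $264140$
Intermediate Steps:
$O{\left(t \right)} = 4 + t$
$a{\left(k,V \right)} = k \left(4 + 2 V\right)$ ($a{\left(k,V \right)} = \left(\left(4 + V\right) + V\right) k = \left(4 + 2 V\right) k = k \left(4 + 2 V\right)$)
$Y = -240$ ($Y = 2 \left(-5\right) \left(-4\right) \left(-2\right) \left(2 + 1\right) = 2 \cdot 20 \left(-2\right) 3 = 2 \left(-40\right) 3 = -240$)
$M{\left(b \right)} = - 235 b$ ($M{\left(b \right)} = \left(5 - 240\right) b = - 235 b$)
$M{\left(4 \right)} \left(-281\right) = \left(-235\right) 4 \left(-281\right) = \left(-940\right) \left(-281\right) = 264140$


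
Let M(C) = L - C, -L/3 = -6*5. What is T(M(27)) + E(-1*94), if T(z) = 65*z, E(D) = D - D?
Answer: 4095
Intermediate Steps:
L = 90 (L = -(-18)*5 = -3*(-30) = 90)
M(C) = 90 - C
E(D) = 0
T(M(27)) + E(-1*94) = 65*(90 - 1*27) + 0 = 65*(90 - 27) + 0 = 65*63 + 0 = 4095 + 0 = 4095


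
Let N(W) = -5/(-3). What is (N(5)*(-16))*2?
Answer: -160/3 ≈ -53.333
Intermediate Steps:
N(W) = 5/3 (N(W) = -5*(-⅓) = 5/3)
(N(5)*(-16))*2 = ((5/3)*(-16))*2 = -80/3*2 = -160/3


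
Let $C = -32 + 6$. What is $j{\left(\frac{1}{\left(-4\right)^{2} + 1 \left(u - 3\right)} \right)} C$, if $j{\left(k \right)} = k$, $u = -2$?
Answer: $- \frac{26}{11} \approx -2.3636$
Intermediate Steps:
$C = -26$
$j{\left(\frac{1}{\left(-4\right)^{2} + 1 \left(u - 3\right)} \right)} C = \frac{1}{\left(-4\right)^{2} + 1 \left(-2 - 3\right)} \left(-26\right) = \frac{1}{16 + 1 \left(-5\right)} \left(-26\right) = \frac{1}{16 - 5} \left(-26\right) = \frac{1}{11} \left(-26\right) = - \frac{26}{11}$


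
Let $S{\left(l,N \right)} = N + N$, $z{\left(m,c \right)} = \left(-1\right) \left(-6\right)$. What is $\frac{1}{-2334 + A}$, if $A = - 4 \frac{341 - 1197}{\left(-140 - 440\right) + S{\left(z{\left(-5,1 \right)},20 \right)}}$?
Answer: $- \frac{135}{315946} \approx -0.00042729$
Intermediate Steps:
$z{\left(m,c \right)} = 6$
$S{\left(l,N \right)} = 2 N$
$A = - \frac{856}{135}$ ($A = - 4 \frac{341 - 1197}{\left(-140 - 440\right) + 2 \cdot 20} = - 4 \left(- \frac{856}{\left(-140 - 440\right) + 40}\right) = - 4 \left(- \frac{856}{-580 + 40}\right) = - 4 \left(- \frac{856}{-540}\right) = - 4 \left(\left(-856\right) \left(- \frac{1}{540}\right)\right) = \left(-4\right) \frac{214}{135} = - \frac{856}{135} \approx -6.3407$)
$\frac{1}{-2334 + A} = \frac{1}{-2334 - \frac{856}{135}} = \frac{1}{- \frac{315946}{135}} = - \frac{135}{315946}$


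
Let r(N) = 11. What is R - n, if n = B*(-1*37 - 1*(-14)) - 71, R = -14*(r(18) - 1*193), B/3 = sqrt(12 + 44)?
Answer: 2619 + 138*sqrt(14) ≈ 3135.3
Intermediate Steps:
B = 6*sqrt(14) (B = 3*sqrt(12 + 44) = 3*sqrt(56) = 3*(2*sqrt(14)) = 6*sqrt(14) ≈ 22.450)
R = 2548 (R = -14*(11 - 1*193) = -14*(11 - 193) = -14*(-182) = 2548)
n = -71 - 138*sqrt(14) (n = (6*sqrt(14))*(-1*37 - 1*(-14)) - 71 = (6*sqrt(14))*(-37 + 14) - 71 = (6*sqrt(14))*(-23) - 71 = -138*sqrt(14) - 71 = -71 - 138*sqrt(14) ≈ -587.35)
R - n = 2548 - (-71 - 138*sqrt(14)) = 2548 + (71 + 138*sqrt(14)) = 2619 + 138*sqrt(14)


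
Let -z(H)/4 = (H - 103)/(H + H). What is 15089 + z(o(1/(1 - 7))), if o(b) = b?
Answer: 13851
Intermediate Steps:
z(H) = -2*(-103 + H)/H (z(H) = -4*(H - 103)/(H + H) = -4*(-103 + H)/(2*H) = -4*(-103 + H)*1/(2*H) = -2*(-103 + H)/H)
15089 + z(o(1/(1 - 7))) = 15089 + (-2 + 206/(1/(1 - 7))) = 15089 + (-2 + 206/(1/(-6))) = 15089 + (-2 + 206/(-⅙)) = 15089 + (-2 + 206*(-6)) = 15089 + (-2 - 1236) = 15089 - 1238 = 13851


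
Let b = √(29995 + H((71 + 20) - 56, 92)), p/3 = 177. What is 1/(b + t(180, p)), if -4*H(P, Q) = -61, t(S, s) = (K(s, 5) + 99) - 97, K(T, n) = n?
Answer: -28/119845 + 2*√120041/119845 ≈ 0.0055483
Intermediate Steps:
p = 531 (p = 3*177 = 531)
t(S, s) = 7 (t(S, s) = (5 + 99) - 97 = 104 - 97 = 7)
H(P, Q) = 61/4 (H(P, Q) = -¼*(-61) = 61/4)
b = √120041/2 (b = √(29995 + 61/4) = √(120041/4) = √120041/2 ≈ 173.23)
1/(b + t(180, p)) = 1/(√120041/2 + 7) = 1/(7 + √120041/2)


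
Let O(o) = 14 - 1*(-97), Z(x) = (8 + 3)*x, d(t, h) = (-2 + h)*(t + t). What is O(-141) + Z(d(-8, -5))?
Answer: 1343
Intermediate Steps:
d(t, h) = 2*t*(-2 + h) (d(t, h) = (-2 + h)*(2*t) = 2*t*(-2 + h))
Z(x) = 11*x
O(o) = 111 (O(o) = 14 + 97 = 111)
O(-141) + Z(d(-8, -5)) = 111 + 11*(2*(-8)*(-2 - 5)) = 111 + 11*(2*(-8)*(-7)) = 111 + 11*112 = 111 + 1232 = 1343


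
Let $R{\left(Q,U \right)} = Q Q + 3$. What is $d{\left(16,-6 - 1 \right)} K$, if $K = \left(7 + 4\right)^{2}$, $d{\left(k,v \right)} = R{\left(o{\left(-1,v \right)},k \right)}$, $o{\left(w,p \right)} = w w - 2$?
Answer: $484$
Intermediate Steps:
$o{\left(w,p \right)} = -2 + w^{2}$ ($o{\left(w,p \right)} = w^{2} - 2 = -2 + w^{2}$)
$R{\left(Q,U \right)} = 3 + Q^{2}$ ($R{\left(Q,U \right)} = Q^{2} + 3 = 3 + Q^{2}$)
$d{\left(k,v \right)} = 4$ ($d{\left(k,v \right)} = 3 + \left(-2 + \left(-1\right)^{2}\right)^{2} = 3 + \left(-2 + 1\right)^{2} = 3 + \left(-1\right)^{2} = 3 + 1 = 4$)
$K = 121$ ($K = 11^{2} = 121$)
$d{\left(16,-6 - 1 \right)} K = 4 \cdot 121 = 484$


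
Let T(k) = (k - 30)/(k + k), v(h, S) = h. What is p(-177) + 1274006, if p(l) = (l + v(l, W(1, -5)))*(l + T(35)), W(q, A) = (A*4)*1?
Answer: 9356471/7 ≈ 1.3366e+6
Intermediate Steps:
W(q, A) = 4*A (W(q, A) = (4*A)*1 = 4*A)
T(k) = (-30 + k)/(2*k) (T(k) = (-30 + k)/((2*k)) = (-30 + k)*(1/(2*k)) = (-30 + k)/(2*k))
p(l) = 2*l*(1/14 + l) (p(l) = (l + l)*(l + (½)*(-30 + 35)/35) = (2*l)*(l + (½)*(1/35)*5) = (2*l)*(l + 1/14) = (2*l)*(1/14 + l) = 2*l*(1/14 + l))
p(-177) + 1274006 = (⅐)*(-177)*(1 + 14*(-177)) + 1274006 = (⅐)*(-177)*(1 - 2478) + 1274006 = (⅐)*(-177)*(-2477) + 1274006 = 438429/7 + 1274006 = 9356471/7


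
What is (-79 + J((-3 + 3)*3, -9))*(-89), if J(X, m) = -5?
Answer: 7476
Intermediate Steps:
(-79 + J((-3 + 3)*3, -9))*(-89) = (-79 - 5)*(-89) = -84*(-89) = 7476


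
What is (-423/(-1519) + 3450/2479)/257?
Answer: 6289167/967759457 ≈ 0.0064987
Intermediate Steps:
(-423/(-1519) + 3450/2479)/257 = (-423*(-1/1519) + 3450*(1/2479))*(1/257) = (423/1519 + 3450/2479)*(1/257) = (6289167/3765601)*(1/257) = 6289167/967759457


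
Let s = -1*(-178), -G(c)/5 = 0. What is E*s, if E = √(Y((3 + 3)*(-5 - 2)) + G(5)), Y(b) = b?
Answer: 178*I*√42 ≈ 1153.6*I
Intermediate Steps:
G(c) = 0 (G(c) = -5*0 = 0)
E = I*√42 (E = √((3 + 3)*(-5 - 2) + 0) = √(6*(-7) + 0) = √(-42 + 0) = √(-42) = I*√42 ≈ 6.4807*I)
s = 178
E*s = (I*√42)*178 = 178*I*√42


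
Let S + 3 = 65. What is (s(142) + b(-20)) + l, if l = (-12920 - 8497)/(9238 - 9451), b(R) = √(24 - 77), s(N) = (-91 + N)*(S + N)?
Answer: 745823/71 + I*√53 ≈ 10505.0 + 7.2801*I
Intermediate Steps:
S = 62 (S = -3 + 65 = 62)
s(N) = (-91 + N)*(62 + N)
b(R) = I*√53 (b(R) = √(-53) = I*√53)
l = 7139/71 (l = -21417/(-213) = -21417*(-1/213) = 7139/71 ≈ 100.55)
(s(142) + b(-20)) + l = ((-5642 + 142² - 29*142) + I*√53) + 7139/71 = ((-5642 + 20164 - 4118) + I*√53) + 7139/71 = (10404 + I*√53) + 7139/71 = 745823/71 + I*√53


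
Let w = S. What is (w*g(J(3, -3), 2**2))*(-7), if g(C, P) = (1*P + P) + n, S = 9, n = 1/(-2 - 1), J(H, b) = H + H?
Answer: -483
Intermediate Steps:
J(H, b) = 2*H
n = -1/3 (n = 1/(-3) = -1/3 ≈ -0.33333)
w = 9
g(C, P) = -1/3 + 2*P (g(C, P) = (1*P + P) - 1/3 = (P + P) - 1/3 = 2*P - 1/3 = -1/3 + 2*P)
(w*g(J(3, -3), 2**2))*(-7) = (9*(-1/3 + 2*2**2))*(-7) = (9*(-1/3 + 2*4))*(-7) = (9*(-1/3 + 8))*(-7) = (9*(23/3))*(-7) = 69*(-7) = -483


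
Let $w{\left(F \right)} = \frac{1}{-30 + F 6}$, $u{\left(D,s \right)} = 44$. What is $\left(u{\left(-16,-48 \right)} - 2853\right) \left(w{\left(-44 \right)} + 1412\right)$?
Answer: $- \frac{1166091743}{294} \approx -3.9663 \cdot 10^{6}$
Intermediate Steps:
$w{\left(F \right)} = \frac{1}{-30 + 6 F}$
$\left(u{\left(-16,-48 \right)} - 2853\right) \left(w{\left(-44 \right)} + 1412\right) = \left(44 - 2853\right) \left(\frac{1}{6 \left(-5 - 44\right)} + 1412\right) = - 2809 \left(\frac{1}{6 \left(-49\right)} + 1412\right) = - 2809 \left(\frac{1}{6} \left(- \frac{1}{49}\right) + 1412\right) = - 2809 \left(- \frac{1}{294} + 1412\right) = \left(-2809\right) \frac{415127}{294} = - \frac{1166091743}{294}$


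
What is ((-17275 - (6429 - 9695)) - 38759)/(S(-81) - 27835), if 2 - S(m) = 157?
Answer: 26384/13995 ≈ 1.8852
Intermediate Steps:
S(m) = -155 (S(m) = 2 - 1*157 = 2 - 157 = -155)
((-17275 - (6429 - 9695)) - 38759)/(S(-81) - 27835) = ((-17275 - (6429 - 9695)) - 38759)/(-155 - 27835) = ((-17275 - 1*(-3266)) - 38759)/(-27990) = ((-17275 + 3266) - 38759)*(-1/27990) = (-14009 - 38759)*(-1/27990) = -52768*(-1/27990) = 26384/13995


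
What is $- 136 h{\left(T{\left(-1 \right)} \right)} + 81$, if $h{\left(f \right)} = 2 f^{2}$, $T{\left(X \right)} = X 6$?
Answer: $-9711$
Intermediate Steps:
$T{\left(X \right)} = 6 X$
$- 136 h{\left(T{\left(-1 \right)} \right)} + 81 = - 136 \cdot 2 \left(6 \left(-1\right)\right)^{2} + 81 = - 136 \cdot 2 \left(-6\right)^{2} + 81 = - 136 \cdot 2 \cdot 36 + 81 = \left(-136\right) 72 + 81 = -9792 + 81 = -9711$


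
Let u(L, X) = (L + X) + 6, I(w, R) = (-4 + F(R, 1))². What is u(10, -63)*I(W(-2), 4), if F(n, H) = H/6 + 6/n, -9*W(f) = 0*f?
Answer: -2303/9 ≈ -255.89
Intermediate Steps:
W(f) = 0 (W(f) = -0*f = -⅑*0 = 0)
F(n, H) = 6/n + H/6 (F(n, H) = H*(⅙) + 6/n = H/6 + 6/n = 6/n + H/6)
I(w, R) = (-23/6 + 6/R)² (I(w, R) = (-4 + (6/R + (⅙)*1))² = (-4 + (6/R + ⅙))² = (-4 + (⅙ + 6/R))² = (-23/6 + 6/R)²)
u(L, X) = 6 + L + X
u(10, -63)*I(W(-2), 4) = (6 + 10 - 63)*((1/36)*(-36 + 23*4)²/4²) = -47*(-36 + 92)²/(36*16) = -47*56²/(36*16) = -47*3136/(36*16) = -47*49/9 = -2303/9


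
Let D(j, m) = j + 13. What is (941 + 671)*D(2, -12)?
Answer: 24180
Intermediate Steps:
D(j, m) = 13 + j
(941 + 671)*D(2, -12) = (941 + 671)*(13 + 2) = 1612*15 = 24180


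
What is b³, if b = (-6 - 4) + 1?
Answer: -729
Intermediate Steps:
b = -9 (b = -10 + 1 = -9)
b³ = (-9)³ = -729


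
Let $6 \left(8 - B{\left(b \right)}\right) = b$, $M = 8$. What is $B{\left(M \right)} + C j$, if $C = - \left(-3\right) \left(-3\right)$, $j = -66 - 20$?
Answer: $\frac{2342}{3} \approx 780.67$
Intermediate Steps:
$B{\left(b \right)} = 8 - \frac{b}{6}$
$j = -86$ ($j = -66 - 20 = -86$)
$C = -9$ ($C = \left(-1\right) 9 = -9$)
$B{\left(M \right)} + C j = \left(8 - \frac{4}{3}\right) - -774 = \left(8 - \frac{4}{3}\right) + 774 = \frac{20}{3} + 774 = \frac{2342}{3}$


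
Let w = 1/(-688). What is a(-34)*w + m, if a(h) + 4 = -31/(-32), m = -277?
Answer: -6098335/22016 ≈ -277.00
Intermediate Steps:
w = -1/688 ≈ -0.0014535
a(h) = -97/32 (a(h) = -4 - 31/(-32) = -4 - 31*(-1/32) = -4 + 31/32 = -97/32)
a(-34)*w + m = -97/32*(-1/688) - 277 = 97/22016 - 277 = -6098335/22016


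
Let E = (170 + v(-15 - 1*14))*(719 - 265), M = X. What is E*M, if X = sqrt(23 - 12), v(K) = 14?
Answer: 83536*sqrt(11) ≈ 2.7706e+5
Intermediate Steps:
X = sqrt(11) ≈ 3.3166
M = sqrt(11) ≈ 3.3166
E = 83536 (E = (170 + 14)*(719 - 265) = 184*454 = 83536)
E*M = 83536*sqrt(11)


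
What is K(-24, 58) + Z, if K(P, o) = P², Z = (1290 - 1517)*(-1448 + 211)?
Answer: 281375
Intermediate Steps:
Z = 280799 (Z = -227*(-1237) = 280799)
K(-24, 58) + Z = (-24)² + 280799 = 576 + 280799 = 281375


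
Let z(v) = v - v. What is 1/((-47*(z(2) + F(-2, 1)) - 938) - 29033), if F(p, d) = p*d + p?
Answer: -1/29783 ≈ -3.3576e-5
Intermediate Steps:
z(v) = 0
F(p, d) = p + d*p (F(p, d) = d*p + p = p + d*p)
1/((-47*(z(2) + F(-2, 1)) - 938) - 29033) = 1/((-47*(0 - 2*(1 + 1)) - 938) - 29033) = 1/((-47*(0 - 2*2) - 938) - 29033) = 1/((-47*(0 - 4) - 938) - 29033) = 1/((-47*(-4) - 938) - 29033) = 1/((188 - 938) - 29033) = 1/(-750 - 29033) = 1/(-29783) = -1/29783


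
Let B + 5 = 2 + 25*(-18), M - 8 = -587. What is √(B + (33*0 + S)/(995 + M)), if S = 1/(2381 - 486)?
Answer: I*√17594758409930/197080 ≈ 21.284*I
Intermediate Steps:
M = -579 (M = 8 - 587 = -579)
B = -453 (B = -5 + (2 + 25*(-18)) = -5 + (2 - 450) = -5 - 448 = -453)
S = 1/1895 ≈ 0.00052770
√(B + (33*0 + S)/(995 + M)) = √(-453 + (33*0 + 1/1895)/(995 - 579)) = √(-453 + (0 + 1/1895)/416) = √(-453 + (1/1895)*(1/416)) = √(-453 + 1/788320) = √(-357108959/788320) = I*√17594758409930/197080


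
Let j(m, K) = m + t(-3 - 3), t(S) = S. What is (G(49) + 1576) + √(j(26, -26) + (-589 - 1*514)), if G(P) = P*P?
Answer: 3977 + 19*I*√3 ≈ 3977.0 + 32.909*I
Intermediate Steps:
j(m, K) = -6 + m (j(m, K) = m + (-3 - 3) = m - 6 = -6 + m)
G(P) = P²
(G(49) + 1576) + √(j(26, -26) + (-589 - 1*514)) = (49² + 1576) + √((-6 + 26) + (-589 - 1*514)) = (2401 + 1576) + √(20 + (-589 - 514)) = 3977 + √(20 - 1103) = 3977 + √(-1083) = 3977 + 19*I*√3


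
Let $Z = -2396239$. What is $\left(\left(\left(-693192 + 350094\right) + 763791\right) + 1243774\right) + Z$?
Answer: $-731772$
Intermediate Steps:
$\left(\left(\left(-693192 + 350094\right) + 763791\right) + 1243774\right) + Z = \left(\left(\left(-693192 + 350094\right) + 763791\right) + 1243774\right) - 2396239 = \left(\left(-343098 + 763791\right) + 1243774\right) - 2396239 = \left(420693 + 1243774\right) - 2396239 = 1664467 - 2396239 = -731772$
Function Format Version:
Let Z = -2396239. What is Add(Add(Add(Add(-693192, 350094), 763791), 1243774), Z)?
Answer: -731772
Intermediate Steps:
Add(Add(Add(Add(-693192, 350094), 763791), 1243774), Z) = Add(Add(Add(Add(-693192, 350094), 763791), 1243774), -2396239) = Add(Add(Add(-343098, 763791), 1243774), -2396239) = Add(Add(420693, 1243774), -2396239) = Add(1664467, -2396239) = -731772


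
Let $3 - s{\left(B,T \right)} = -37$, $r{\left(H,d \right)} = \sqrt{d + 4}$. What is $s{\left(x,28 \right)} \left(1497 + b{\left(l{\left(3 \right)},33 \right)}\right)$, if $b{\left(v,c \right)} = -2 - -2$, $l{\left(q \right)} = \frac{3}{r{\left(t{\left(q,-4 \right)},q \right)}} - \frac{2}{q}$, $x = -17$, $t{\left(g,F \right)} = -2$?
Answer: $59880$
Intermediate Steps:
$r{\left(H,d \right)} = \sqrt{4 + d}$
$l{\left(q \right)} = - \frac{2}{q} + \frac{3}{\sqrt{4 + q}}$ ($l{\left(q \right)} = \frac{3}{\sqrt{4 + q}} - \frac{2}{q} = - \frac{2}{q} + \frac{3}{\sqrt{4 + q}}$)
$s{\left(B,T \right)} = 40$ ($s{\left(B,T \right)} = 3 - -37 = 3 + 37 = 40$)
$b{\left(v,c \right)} = 0$ ($b{\left(v,c \right)} = -2 + 2 = 0$)
$s{\left(x,28 \right)} \left(1497 + b{\left(l{\left(3 \right)},33 \right)}\right) = 40 \left(1497 + 0\right) = 40 \cdot 1497 = 59880$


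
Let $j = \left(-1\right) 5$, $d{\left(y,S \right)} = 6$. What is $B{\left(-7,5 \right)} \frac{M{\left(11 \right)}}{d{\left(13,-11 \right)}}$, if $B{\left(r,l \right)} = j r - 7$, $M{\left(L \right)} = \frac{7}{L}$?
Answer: $\frac{98}{33} \approx 2.9697$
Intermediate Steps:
$j = -5$
$B{\left(r,l \right)} = -7 - 5 r$ ($B{\left(r,l \right)} = - 5 r - 7 = -7 - 5 r$)
$B{\left(-7,5 \right)} \frac{M{\left(11 \right)}}{d{\left(13,-11 \right)}} = \left(-7 - -35\right) \frac{7 \cdot \frac{1}{11}}{6} = \left(-7 + 35\right) 7 \cdot \frac{1}{11} \cdot \frac{1}{6} = 28 \cdot \frac{7}{11} \cdot \frac{1}{6} = 28 \cdot \frac{7}{66} = \frac{98}{33}$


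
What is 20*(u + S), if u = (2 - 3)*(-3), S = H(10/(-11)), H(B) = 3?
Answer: 120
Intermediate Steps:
S = 3
u = 3 (u = -1*(-3) = 3)
20*(u + S) = 20*(3 + 3) = 20*6 = 120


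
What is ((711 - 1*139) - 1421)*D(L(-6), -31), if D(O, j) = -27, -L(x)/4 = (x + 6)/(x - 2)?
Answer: 22923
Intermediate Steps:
L(x) = -4*(6 + x)/(-2 + x) (L(x) = -4*(x + 6)/(x - 2) = -4*(6 + x)/(-2 + x))
((711 - 1*139) - 1421)*D(L(-6), -31) = ((711 - 1*139) - 1421)*(-27) = ((711 - 139) - 1421)*(-27) = (572 - 1421)*(-27) = -849*(-27) = 22923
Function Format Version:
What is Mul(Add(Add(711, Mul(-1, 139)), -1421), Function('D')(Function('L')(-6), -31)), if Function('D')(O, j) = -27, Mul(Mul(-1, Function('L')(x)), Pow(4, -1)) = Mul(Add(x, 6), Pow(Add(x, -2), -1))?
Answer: 22923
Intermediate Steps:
Function('L')(x) = Mul(-4, Pow(Add(-2, x), -1), Add(6, x)) (Function('L')(x) = Mul(-4, Mul(Add(x, 6), Pow(Add(x, -2), -1))) = Mul(-4, Mul(Add(6, x), Pow(Add(-2, x), -1))) = Mul(-4, Mul(Pow(Add(-2, x), -1), Add(6, x))) = Mul(-4, Pow(Add(-2, x), -1), Add(6, x)))
Mul(Add(Add(711, Mul(-1, 139)), -1421), Function('D')(Function('L')(-6), -31)) = Mul(Add(Add(711, Mul(-1, 139)), -1421), -27) = Mul(Add(Add(711, -139), -1421), -27) = Mul(Add(572, -1421), -27) = Mul(-849, -27) = 22923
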